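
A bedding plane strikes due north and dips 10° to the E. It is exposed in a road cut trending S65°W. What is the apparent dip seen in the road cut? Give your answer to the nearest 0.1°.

The strike is due north and the section trends S65°W; the acute angle between them is β = 65°.
tan(apparent dip) = tan 10° · sin 65° = 0.1598
α = arctan(0.1598) = 9.08°

9.1°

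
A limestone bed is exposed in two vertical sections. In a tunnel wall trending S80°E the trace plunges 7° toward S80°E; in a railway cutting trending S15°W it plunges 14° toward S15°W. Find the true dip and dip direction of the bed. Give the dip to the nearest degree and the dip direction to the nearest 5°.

true dip 16°, dip direction 165°

The two traces are lines in the plane: v₁ = (sin 100°·cos 7°, cos 100°·cos 7°, −sin 7°), v₂ = (sin 195°·cos 14°, cos 195°·cos 14°, −sin 14°).
Cross product v₁ × v₂ gives the pole to the plane: n ∝ (0.073, -0.267, 0.959).
tan δ = √(n_x²+n_y²)/n_z = 0.277/0.959, so δ = 16.1°.
Dip direction = azimuth of (n_x, n_y) = atan2(0.073, -0.267) = 165°.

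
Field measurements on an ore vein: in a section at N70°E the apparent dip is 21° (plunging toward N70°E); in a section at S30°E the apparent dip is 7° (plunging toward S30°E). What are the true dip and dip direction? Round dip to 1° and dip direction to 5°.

true dip 21°, dip direction 080°

Represent each trace as a vector plunging at its apparent dip toward its trend (east-north-up frame): v₁ = (0.877, 0.319, -0.358), v₂ = (0.496, -0.860, -0.122).
The plane normal is n = v₁ × v₂ ∝ (0.347, 0.071, 0.913).
True dip = arccos(n_z / |n|) = arccos(0.9323) = 21.2°.
Dip direction = atan2(0.347, 0.071) = 78° (azimuth of n's horizontal projection).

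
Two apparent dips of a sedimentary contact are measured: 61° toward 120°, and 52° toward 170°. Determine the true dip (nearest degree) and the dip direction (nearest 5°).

true dip 61°, dip direction 125°

The two traces are lines in the plane: v₁ = (sin 120°·cos 61°, cos 120°·cos 61°, −sin 61°), v₂ = (sin 170°·cos 52°, cos 170°·cos 52°, −sin 52°).
The plane normal is n = v₁ × v₂ ∝ (0.339, -0.237, 0.229).
tan δ = √(n_x²+n_y²)/n_z = 0.414/0.229, so δ = 61.1°.
Dip direction = azimuth of (n_x, n_y) = atan2(0.339, -0.237) = 125°.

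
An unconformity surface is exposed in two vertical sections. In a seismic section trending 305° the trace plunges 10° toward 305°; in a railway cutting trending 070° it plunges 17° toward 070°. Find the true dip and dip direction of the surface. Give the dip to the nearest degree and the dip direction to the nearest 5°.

Each apparent-dip line lies in the plane. As unit vectors (x east, y north, z up), v₁ plunges 10°→305° and v₂ plunges 17°→070°.
Cross product v₁ × v₂ gives the pole to the plane: n ∝ (0.108, 0.392, 0.771).
Dip δ = arctan(|n_h|/n_z) = arctan(0.407/0.771) = 27.8°.
The horizontal component of n points toward azimuth atan2(n_x, n_y) = 15°, the dip direction.

true dip 28°, dip direction 015°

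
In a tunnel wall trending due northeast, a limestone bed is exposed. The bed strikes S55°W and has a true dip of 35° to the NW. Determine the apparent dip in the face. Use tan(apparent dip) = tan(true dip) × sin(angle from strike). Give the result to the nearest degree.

7°

Angle between strike (S55°W) and section (due northeast): β = 10°.
tan(apparent dip) = tan 35° · sin 10° = 0.1216
α = arctan(0.1216) = 6.93°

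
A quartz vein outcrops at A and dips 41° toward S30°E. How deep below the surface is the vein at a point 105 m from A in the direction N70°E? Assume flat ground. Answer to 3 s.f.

The hole lies 80° from the dip direction, so the down-dip offset is 105 × cos 80° = 18.23 m.
Depth = down-dip offset × tan(dip) = 18.23 × tan 41° = 18.23 × 0.8693
Depth = 15.85 m

15.8 m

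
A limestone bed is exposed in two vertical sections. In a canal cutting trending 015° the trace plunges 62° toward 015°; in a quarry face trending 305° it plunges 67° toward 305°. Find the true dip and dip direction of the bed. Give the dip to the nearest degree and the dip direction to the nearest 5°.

Each apparent-dip line lies in the plane. As unit vectors (x east, y north, z up), v₁ plunges 62°→015° and v₂ plunges 67°→305°.
n = v₁ × v₂ = (-0.220, 0.394, 0.172) (taken with n_z > 0).
tan δ = √(n_x²+n_y²)/n_z = 0.451/0.172, so δ = 69.1°.
Dip direction = azimuth of (n_x, n_y) = atan2(-0.220, 0.394) = 331°.

true dip 69°, dip direction 330°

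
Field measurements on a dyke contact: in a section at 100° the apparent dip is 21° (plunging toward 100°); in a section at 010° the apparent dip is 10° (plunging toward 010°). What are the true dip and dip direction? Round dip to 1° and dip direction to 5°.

true dip 23°, dip direction 075°

Represent each trace as a vector plunging at its apparent dip toward its trend (east-north-up frame): v₁ = (0.919, -0.162, -0.358), v₂ = (0.171, 0.970, -0.174).
The plane normal is n = v₁ × v₂ ∝ (0.376, 0.098, 0.919).
True dip = arccos(n_z / |n|) = arccos(0.9212) = 22.9°.
The horizontal component of n points toward azimuth atan2(n_x, n_y) = 75°, the dip direction.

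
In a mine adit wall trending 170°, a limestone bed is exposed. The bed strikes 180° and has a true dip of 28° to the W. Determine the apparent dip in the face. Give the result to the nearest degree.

Angle between strike (180°) and section (170°): β = 10°.
tan α = tan 28° × sin 10° = 0.5317 × 0.1736 = 0.0923
α = arctan(0.0923) = 5.28°

5°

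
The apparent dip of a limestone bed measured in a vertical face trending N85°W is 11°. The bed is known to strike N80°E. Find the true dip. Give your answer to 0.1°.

The section is 15° from the strike.
tan(true dip) = tan 11° / sin 15° = 0.7510
true dip = arctan 0.7510 = 36.91°

36.9°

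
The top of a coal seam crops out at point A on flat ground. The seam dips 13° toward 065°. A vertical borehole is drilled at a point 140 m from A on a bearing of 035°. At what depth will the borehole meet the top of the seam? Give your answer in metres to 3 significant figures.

The hole lies 30° from the dip direction, so the down-dip offset is 140 × cos 30° = 121.24 m.
Depth = down-dip offset × tan(dip) = 121.24 × tan 13° = 121.24 × 0.2309
Depth = 27.99 m

28.0 m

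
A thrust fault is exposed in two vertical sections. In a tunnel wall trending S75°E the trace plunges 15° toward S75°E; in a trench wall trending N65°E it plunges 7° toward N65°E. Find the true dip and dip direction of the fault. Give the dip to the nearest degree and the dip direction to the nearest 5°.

The two traces are lines in the plane: v₁ = (sin 105°·cos 15°, cos 105°·cos 15°, −sin 15°), v₂ = (sin 65°·cos 7°, cos 65°·cos 7°, −sin 7°).
n = v₁ × v₂ = (0.139, -0.119, 0.616) (taken with n_z > 0).
True dip = arccos(n_z / |n|) = arccos(0.9586) = 16.5°.
Dip direction = azimuth of (n_x, n_y) = atan2(0.139, -0.119) = 131°.

true dip 17°, dip direction 130°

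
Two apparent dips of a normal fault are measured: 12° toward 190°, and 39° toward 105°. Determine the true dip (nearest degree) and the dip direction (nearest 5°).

true dip 39°, dip direction 115°

Each apparent-dip line lies in the plane. As unit vectors (x east, y north, z up), v₁ plunges 12°→190° and v₂ plunges 39°→105°.
n = v₁ × v₂ = (0.564, -0.263, 0.757) (taken with n_z > 0).
True dip = arccos(n_z / |n|) = arccos(0.7724) = 39.4°.
The horizontal component of n points toward azimuth atan2(n_x, n_y) = 115°, the dip direction.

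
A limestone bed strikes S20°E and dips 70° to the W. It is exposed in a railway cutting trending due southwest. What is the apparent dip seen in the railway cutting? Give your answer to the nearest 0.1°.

The strike is S20°E and the section trends due southwest; the acute angle between them is β = 65°.
tan(apparent dip) = tan 70° · sin 65° = 2.4901
α = arctan(2.4901) = 68.12°

68.1°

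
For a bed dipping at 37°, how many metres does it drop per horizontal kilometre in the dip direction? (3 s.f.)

drop per km = 1000 × tan 37° = 1000 × 0.7536

754 m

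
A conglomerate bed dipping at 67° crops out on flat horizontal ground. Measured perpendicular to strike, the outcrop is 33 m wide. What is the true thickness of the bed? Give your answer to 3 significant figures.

True thickness t = w · sin(dip) = 33 × sin 67°
t = 33 × 0.9205 = 30.377 m

30.4 m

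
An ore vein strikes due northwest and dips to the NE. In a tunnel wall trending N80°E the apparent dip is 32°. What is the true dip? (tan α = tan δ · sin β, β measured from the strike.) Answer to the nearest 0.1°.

The section is 55° from the strike.
tan δ = tan α / sin β = tan 32° / sin 55° = 0.6249 / 0.8192 = 0.7628
true dip = arctan 0.7628 = 37.34°

37.3°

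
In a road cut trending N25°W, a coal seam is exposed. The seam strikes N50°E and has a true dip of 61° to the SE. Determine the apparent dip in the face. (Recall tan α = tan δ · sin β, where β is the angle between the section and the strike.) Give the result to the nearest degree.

60°

Angle between strike (N50°E) and section (N25°W): β = 75°.
tan(apparent dip) = tan 61° · sin 75° = 1.7426
apparent dip = arctan 1.7426 = 60.15°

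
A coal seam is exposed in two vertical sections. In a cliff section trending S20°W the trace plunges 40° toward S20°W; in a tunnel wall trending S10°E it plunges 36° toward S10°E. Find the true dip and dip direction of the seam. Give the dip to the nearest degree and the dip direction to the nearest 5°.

Represent each trace as a vector plunging at its apparent dip toward its trend (east-north-up frame): v₁ = (-0.262, -0.720, -0.643), v₂ = (0.140, -0.797, -0.588).
The plane normal is n = v₁ × v₂ ∝ (-0.089, -0.244, 0.310).
Dip δ = arctan(|n_h|/n_z) = arctan(0.260/0.310) = 40.0°.
Dip direction = azimuth of (n_x, n_y) = atan2(-0.089, -0.244) = 200°.

true dip 40°, dip direction 200°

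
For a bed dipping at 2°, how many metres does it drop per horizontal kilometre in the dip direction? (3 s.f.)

34.9 m

drop per km = 1000 × tan 2° = 1000 × 0.0349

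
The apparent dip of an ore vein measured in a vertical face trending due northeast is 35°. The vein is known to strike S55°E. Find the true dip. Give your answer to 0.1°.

35.4°

The section is 80° from the strike.
tan(true dip) = tan 35° / sin 80° = 0.7110
true dip = arctan 0.7110 = 35.41°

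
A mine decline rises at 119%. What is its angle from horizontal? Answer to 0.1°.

tan θ = 119/100 = 1.1900
θ = arctan(1.1900) = 49.96°

50.0°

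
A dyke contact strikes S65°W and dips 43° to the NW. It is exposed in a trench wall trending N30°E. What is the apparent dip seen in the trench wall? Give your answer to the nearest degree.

28°

Angle between strike (S65°W) and section (N30°E): β = 35°.
tan α = tan 43° × sin 35° = 0.9325 × 0.5736 = 0.5349
α = arctan(0.5349) = 28.14°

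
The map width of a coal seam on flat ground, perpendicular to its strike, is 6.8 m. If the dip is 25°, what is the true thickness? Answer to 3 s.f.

True thickness t = w · sin(dip) = 6.8 × sin 25°
t = 6.8 × 0.4226 = 2.874 m

2.87 m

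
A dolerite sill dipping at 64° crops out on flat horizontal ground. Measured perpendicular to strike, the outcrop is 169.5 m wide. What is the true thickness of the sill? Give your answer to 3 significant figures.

152 m

True thickness t = w · sin(dip) = 169.5 × sin 64°
t = 169.5 × 0.8988 = 152.346 m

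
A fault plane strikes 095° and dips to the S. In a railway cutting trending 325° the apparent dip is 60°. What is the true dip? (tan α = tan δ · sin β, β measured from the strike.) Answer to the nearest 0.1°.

66.1°

The section is 50° from the strike.
tan δ = tan α / sin β = tan 60° / sin 50° = 1.7321 / 0.7660 = 2.2610
true dip = arctan 2.2610 = 66.14°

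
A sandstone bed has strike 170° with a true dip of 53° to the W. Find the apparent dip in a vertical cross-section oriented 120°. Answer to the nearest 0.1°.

The strike is 170° and the section trends 120°; the acute angle between them is β = 50°.
tan α = tan 53° × sin 50° = 1.3270 × 0.7660 = 1.0166
apparent dip = arctan 1.0166 = 45.47°

45.5°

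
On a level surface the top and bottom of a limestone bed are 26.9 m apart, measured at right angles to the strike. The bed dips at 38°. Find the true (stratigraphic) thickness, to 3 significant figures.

True thickness t = w · sin(dip) = 26.9 × sin 38°
t = 26.9 × 0.6157 = 16.561 m

16.6 m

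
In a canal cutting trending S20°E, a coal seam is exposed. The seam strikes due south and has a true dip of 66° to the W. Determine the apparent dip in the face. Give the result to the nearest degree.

38°

The strike is due south and the section trends S20°E; the acute angle between them is β = 20°.
tan α = tan 66° × sin 20° = 2.2460 × 0.3420 = 0.7682
α = arctan(0.7682) = 37.53°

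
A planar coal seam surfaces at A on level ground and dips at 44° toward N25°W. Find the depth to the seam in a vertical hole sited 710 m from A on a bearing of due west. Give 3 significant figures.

The hole lies 65° from the dip direction, so the down-dip offset is 710 × cos 65° = 300.06 m.
Depth = down-dip offset × tan(dip) = 300.06 × tan 44° = 300.06 × 0.9657
Depth = 289.76 m

290 m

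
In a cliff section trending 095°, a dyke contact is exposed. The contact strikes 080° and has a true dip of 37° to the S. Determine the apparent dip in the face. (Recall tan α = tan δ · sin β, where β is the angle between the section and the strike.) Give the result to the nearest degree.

The strike is 080° and the section trends 095°; the acute angle between them is β = 15°.
tan α = tan 37° × sin 15° = 0.7536 × 0.2588 = 0.1950
α = arctan(0.1950) = 11.04°

11°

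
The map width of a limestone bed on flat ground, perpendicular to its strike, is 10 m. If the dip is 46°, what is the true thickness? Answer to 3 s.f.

7.19 m

True thickness t = w · sin(dip) = 10 × sin 46°
t = 10 × 0.7193 = 7.193 m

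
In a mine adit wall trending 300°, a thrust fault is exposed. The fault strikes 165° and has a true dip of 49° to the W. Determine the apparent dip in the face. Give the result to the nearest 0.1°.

The strike is 165° and the section trends 300°; the acute angle between them is β = 45°.
tan(apparent dip) = tan 49° · sin 45° = 0.8134
α = arctan(0.8134) = 39.13°

39.1°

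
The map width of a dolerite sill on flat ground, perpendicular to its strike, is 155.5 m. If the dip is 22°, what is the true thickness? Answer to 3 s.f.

True thickness t = w · sin(dip) = 155.5 × sin 22°
t = 155.5 × 0.3746 = 58.251 m

58.3 m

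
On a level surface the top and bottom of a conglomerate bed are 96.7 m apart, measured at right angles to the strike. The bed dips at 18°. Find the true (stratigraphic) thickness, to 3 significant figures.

True thickness t = w · sin(dip) = 96.7 × sin 18°
t = 96.7 × 0.3090 = 29.882 m

29.9 m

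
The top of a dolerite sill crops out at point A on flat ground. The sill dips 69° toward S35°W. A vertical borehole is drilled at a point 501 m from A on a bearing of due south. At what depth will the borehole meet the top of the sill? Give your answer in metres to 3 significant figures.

The hole lies 35° from the dip direction, so the down-dip offset is 501 × cos 35° = 410.40 m.
Depth = down-dip offset × tan(dip) = 410.40 × tan 69° = 410.40 × 2.6051
Depth = 1069.12 m

1070 m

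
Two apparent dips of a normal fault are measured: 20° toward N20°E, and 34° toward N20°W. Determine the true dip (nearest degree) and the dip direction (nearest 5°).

Each apparent-dip line lies in the plane. As unit vectors (x east, y north, z up), v₁ plunges 20°→N20°E and v₂ plunges 34°→N20°W.
The plane normal is n = v₁ × v₂ ∝ (-0.227, 0.277, 0.501).
True dip = arccos(n_z / |n|) = arccos(0.8134) = 35.6°.
Dip direction = azimuth of (n_x, n_y) = atan2(-0.227, 0.277) = 321°.

true dip 36°, dip direction 320°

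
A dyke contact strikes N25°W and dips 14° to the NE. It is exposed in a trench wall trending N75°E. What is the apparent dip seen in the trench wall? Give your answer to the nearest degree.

14°

Angle between strike (N25°W) and section (N75°E): β = 80°.
tan α = tan 14° × sin 80° = 0.2493 × 0.9848 = 0.2455
apparent dip = arctan 0.2455 = 13.80°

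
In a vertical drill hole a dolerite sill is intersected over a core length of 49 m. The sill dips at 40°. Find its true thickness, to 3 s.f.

37.5 m

True thickness t = h · cos(dip) = 49 × cos 40°
t = 49 × 0.7660 = 37.536 m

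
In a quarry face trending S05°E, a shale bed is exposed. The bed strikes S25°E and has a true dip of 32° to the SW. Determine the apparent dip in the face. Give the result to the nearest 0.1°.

Angle between strike (S25°E) and section (S05°E): β = 20°.
tan α = tan 32° × sin 20° = 0.6249 × 0.3420 = 0.2137
apparent dip = arctan 0.2137 = 12.06°

12.1°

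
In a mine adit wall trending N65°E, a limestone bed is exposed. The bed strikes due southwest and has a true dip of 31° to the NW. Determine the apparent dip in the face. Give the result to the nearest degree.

Angle between strike (due southwest) and section (N65°E): β = 20°.
tan α = tan 31° × sin 20° = 0.6009 × 0.3420 = 0.2055
α = arctan(0.2055) = 11.61°

12°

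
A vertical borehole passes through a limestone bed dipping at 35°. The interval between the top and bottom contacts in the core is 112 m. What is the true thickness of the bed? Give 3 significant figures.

91.7 m

True thickness t = h · cos(dip) = 112 × cos 35°
t = 112 × 0.8192 = 91.745 m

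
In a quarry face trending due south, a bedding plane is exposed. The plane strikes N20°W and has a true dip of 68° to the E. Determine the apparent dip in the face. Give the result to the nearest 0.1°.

40.2°

The section lies 20° from the strike.
tan(apparent dip) = tan 68° · sin 20° = 0.8465
α = arctan(0.8465) = 40.25°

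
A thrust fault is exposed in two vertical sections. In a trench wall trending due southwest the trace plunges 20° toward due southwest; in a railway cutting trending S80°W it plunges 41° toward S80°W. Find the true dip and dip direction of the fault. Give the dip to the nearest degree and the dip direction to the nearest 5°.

Each apparent-dip line lies in the plane. As unit vectors (x east, y north, z up), v₁ plunges 20°→due southwest and v₂ plunges 41°→S80°W.
Cross product v₁ × v₂ gives the pole to the plane: n ∝ (-0.391, 0.182, 0.407).
Dip δ = arctan(|n_h|/n_z) = arctan(0.431/0.407) = 46.7°.
Dip direction = azimuth of (n_x, n_y) = atan2(-0.391, 0.182) = 295°.

true dip 47°, dip direction 295°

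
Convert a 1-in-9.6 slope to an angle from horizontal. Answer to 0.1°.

tan θ = 1/9.6 = 0.1042
θ = arctan(0.1042) = 5.95°

5.9°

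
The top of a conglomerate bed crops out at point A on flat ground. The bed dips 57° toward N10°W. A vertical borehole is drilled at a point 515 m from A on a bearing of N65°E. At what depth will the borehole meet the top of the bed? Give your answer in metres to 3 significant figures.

The hole lies 75° from the dip direction, so the down-dip offset is 515 × cos 75° = 133.29 m.
Depth = down-dip offset × tan(dip) = 133.29 × tan 57° = 133.29 × 1.5399
Depth = 205.25 m

205 m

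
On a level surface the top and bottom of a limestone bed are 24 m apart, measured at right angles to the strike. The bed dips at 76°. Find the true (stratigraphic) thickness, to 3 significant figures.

23.3 m

True thickness t = w · sin(dip) = 24 × sin 76°
t = 24 × 0.9703 = 23.287 m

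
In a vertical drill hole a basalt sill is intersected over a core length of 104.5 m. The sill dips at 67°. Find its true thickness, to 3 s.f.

40.8 m

True thickness t = h · cos(dip) = 104.5 × cos 67°
t = 104.5 × 0.3907 = 40.831 m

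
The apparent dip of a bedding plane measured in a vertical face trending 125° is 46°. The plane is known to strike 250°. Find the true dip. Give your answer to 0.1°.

β = acute angle between strike 250° and section 125° = 55°.
tan(true dip) = tan 46° / sin 55° = 1.2641
true dip = arctan 1.2641 = 51.65°

51.7°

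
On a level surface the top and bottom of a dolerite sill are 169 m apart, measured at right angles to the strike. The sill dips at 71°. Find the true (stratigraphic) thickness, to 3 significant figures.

160 m

True thickness t = w · sin(dip) = 169 × sin 71°
t = 169 × 0.9455 = 159.793 m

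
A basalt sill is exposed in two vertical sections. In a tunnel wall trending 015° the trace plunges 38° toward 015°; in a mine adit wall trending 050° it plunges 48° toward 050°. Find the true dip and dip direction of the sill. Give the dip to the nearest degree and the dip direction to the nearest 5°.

true dip 49°, dip direction 060°

Represent each trace as a vector plunging at its apparent dip toward its trend (east-north-up frame): v₁ = (0.204, 0.761, -0.616), v₂ = (0.513, 0.430, -0.743).
n = v₁ × v₂ = (0.301, 0.164, 0.302) (taken with n_z > 0).
tan δ = √(n_x²+n_y²)/n_z = 0.343/0.302, so δ = 48.6°.
The horizontal component of n points toward azimuth atan2(n_x, n_y) = 61°, the dip direction.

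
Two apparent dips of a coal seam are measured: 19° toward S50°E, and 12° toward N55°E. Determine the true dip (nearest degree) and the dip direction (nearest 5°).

true dip 20°, dip direction 110°

Represent each trace as a vector plunging at its apparent dip toward its trend (east-north-up frame): v₁ = (0.724, -0.608, -0.326), v₂ = (0.801, 0.561, -0.208).
n = v₁ × v₂ = (0.309, -0.110, 0.893) (taken with n_z > 0).
True dip = arccos(n_z / |n|) = arccos(0.9387) = 20.2°.
Dip direction = atan2(0.309, -0.110) = 110° (azimuth of n's horizontal projection).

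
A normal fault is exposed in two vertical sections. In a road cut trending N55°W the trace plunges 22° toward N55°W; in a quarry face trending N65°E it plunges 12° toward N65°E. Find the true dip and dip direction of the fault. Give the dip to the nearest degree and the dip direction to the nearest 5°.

Represent each trace as a vector plunging at its apparent dip toward its trend (east-north-up frame): v₁ = (-0.760, 0.532, -0.375), v₂ = (0.887, 0.413, -0.208).
The plane normal is n = v₁ × v₂ ∝ (-0.044, 0.490, 0.785).
Dip δ = arctan(|n_h|/n_z) = arctan(0.492/0.785) = 32.1°.
Dip direction = atan2(-0.044, 0.490) = 355° (azimuth of n's horizontal projection).

true dip 32°, dip direction 355°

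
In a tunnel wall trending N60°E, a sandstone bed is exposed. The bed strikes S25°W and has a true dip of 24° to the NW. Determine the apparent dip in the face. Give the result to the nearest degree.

The section lies 35° from the strike.
tan α = tan 24° × sin 35° = 0.4452 × 0.5736 = 0.2554
α = arctan(0.2554) = 14.33°

14°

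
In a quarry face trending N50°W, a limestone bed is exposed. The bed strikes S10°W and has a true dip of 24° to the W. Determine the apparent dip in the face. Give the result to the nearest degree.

21°

The section lies 60° from the strike.
tan α = tan 24° × sin 60° = 0.4452 × 0.8660 = 0.3856
apparent dip = arctan 0.3856 = 21.09°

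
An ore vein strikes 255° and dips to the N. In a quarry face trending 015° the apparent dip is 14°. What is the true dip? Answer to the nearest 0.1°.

16.1°

The section is 60° from the strike.
tan δ = tan α / sin β = tan 14° / sin 60° = 0.2493 / 0.8660 = 0.2879
δ = arctan(0.2879) = 16.06°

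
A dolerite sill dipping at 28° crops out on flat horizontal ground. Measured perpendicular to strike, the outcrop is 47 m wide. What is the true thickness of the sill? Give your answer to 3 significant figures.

22.1 m

True thickness t = w · sin(dip) = 47 × sin 28°
t = 47 × 0.4695 = 22.065 m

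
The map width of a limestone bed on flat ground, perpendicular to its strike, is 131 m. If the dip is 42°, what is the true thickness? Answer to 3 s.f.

87.7 m

True thickness t = w · sin(dip) = 131 × sin 42°
t = 131 × 0.6691 = 87.656 m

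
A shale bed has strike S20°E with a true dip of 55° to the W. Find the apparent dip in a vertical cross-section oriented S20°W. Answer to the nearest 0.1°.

Angle between strike (S20°E) and section (S20°W): β = 40°.
tan(apparent dip) = tan 55° · sin 40° = 0.9180
apparent dip = arctan 0.9180 = 42.55°

42.6°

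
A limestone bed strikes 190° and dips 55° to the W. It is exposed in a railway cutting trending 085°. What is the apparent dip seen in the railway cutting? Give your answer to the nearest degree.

Angle between strike (190°) and section (085°): β = 75°.
tan(apparent dip) = tan 55° · sin 75° = 1.3795
apparent dip = arctan 1.3795 = 54.06°

54°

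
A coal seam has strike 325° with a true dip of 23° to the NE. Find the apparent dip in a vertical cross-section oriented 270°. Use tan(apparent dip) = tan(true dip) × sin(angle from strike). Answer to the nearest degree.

The strike is 325° and the section trends 270°; the acute angle between them is β = 55°.
tan(apparent dip) = tan 23° · sin 55° = 0.3477
α = arctan(0.3477) = 19.17°

19°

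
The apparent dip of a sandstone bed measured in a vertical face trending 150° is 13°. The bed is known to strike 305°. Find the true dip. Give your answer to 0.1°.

28.6°

The section is 25° from the strike.
tan δ = tan α / sin β = tan 13° / sin 25° = 0.2309 / 0.4226 = 0.5463
true dip = arctan 0.5463 = 28.65°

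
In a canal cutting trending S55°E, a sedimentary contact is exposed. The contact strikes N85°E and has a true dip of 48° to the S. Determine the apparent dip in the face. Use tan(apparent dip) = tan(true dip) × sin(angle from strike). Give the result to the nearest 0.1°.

The section lies 40° from the strike.
tan(apparent dip) = tan 48° · sin 40° = 0.7139
apparent dip = arctan 0.7139 = 35.52°

35.5°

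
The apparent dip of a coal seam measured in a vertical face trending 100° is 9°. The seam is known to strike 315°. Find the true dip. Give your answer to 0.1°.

β = acute angle between strike 315° and section 100° = 35°.
tan δ = tan α / sin β = tan 9° / sin 35° = 0.1584 / 0.5736 = 0.2761
δ = arctan(0.2761) = 15.44°

15.4°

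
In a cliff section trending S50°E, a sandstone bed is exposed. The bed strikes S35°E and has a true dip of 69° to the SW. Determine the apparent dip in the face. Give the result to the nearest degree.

The section lies 15° from the strike.
tan α = tan 69° × sin 15° = 2.6051 × 0.2588 = 0.6742
α = arctan(0.6742) = 33.99°

34°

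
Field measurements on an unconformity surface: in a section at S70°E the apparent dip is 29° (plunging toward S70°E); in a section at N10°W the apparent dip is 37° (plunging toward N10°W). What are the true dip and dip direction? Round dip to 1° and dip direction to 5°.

true dip 53°, dip direction 045°

The two traces are lines in the plane: v₁ = (sin 110°·cos 29°, cos 110°·cos 29°, −sin 29°), v₂ = (sin 350°·cos 37°, cos 350°·cos 37°, −sin 37°).
Cross product v₁ × v₂ gives the pole to the plane: n ∝ (0.561, 0.562, 0.605).
True dip = arccos(n_z / |n|) = arccos(0.6059) = 52.7°.
Dip direction = azimuth of (n_x, n_y) = atan2(0.561, 0.562) = 45°.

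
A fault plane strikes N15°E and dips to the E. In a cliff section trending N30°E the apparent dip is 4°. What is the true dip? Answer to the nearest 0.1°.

β = acute angle between strike N15°E and section N30°E = 15°.
tan(true dip) = tan 4° / sin 15° = 0.2702
true dip = arctan 0.2702 = 15.12°

15.1°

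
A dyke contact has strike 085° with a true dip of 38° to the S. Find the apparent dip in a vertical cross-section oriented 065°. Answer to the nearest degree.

The section lies 20° from the strike.
tan(apparent dip) = tan 38° · sin 20° = 0.2672
α = arctan(0.2672) = 14.96°

15°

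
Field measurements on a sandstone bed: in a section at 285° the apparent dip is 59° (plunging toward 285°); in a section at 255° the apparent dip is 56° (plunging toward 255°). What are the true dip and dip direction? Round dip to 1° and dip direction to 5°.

The two traces are lines in the plane: v₁ = (sin 285°·cos 59°, cos 285°·cos 59°, −sin 59°), v₂ = (sin 255°·cos 56°, cos 255°·cos 56°, −sin 56°).
The plane normal is n = v₁ × v₂ ∝ (-0.235, 0.051, 0.144).
tan δ = √(n_x²+n_y²)/n_z = 0.240/0.144, so δ = 59.0°.
Dip direction = atan2(-0.235, 0.051) = 282° (azimuth of n's horizontal projection).

true dip 59°, dip direction 280°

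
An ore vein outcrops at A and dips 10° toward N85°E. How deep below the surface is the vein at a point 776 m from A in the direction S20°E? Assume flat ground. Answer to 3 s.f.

35.4 m

The hole lies 75° from the dip direction, so the down-dip offset is 776 × cos 75° = 200.84 m.
Depth = down-dip offset × tan(dip) = 200.84 × tan 10° = 200.84 × 0.1763
Depth = 35.41 m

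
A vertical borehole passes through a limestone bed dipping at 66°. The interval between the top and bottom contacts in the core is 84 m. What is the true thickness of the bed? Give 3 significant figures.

34.2 m

True thickness t = h · cos(dip) = 84 × cos 66°
t = 84 × 0.4067 = 34.166 m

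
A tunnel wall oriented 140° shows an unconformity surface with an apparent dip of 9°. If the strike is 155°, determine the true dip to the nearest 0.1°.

β = acute angle between strike 155° and section 140° = 15°.
tan(true dip) = tan 9° / sin 15° = 0.6120
true dip = arctan 0.6120 = 31.46°

31.5°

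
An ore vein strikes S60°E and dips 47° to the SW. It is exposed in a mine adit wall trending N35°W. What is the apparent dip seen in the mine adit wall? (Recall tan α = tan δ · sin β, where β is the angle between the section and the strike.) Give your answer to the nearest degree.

Angle between strike (S60°E) and section (N35°W): β = 25°.
tan(apparent dip) = tan 47° · sin 25° = 0.4532
α = arctan(0.4532) = 24.38°

24°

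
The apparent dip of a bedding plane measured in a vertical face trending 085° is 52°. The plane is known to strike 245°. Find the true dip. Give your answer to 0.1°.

The section is 20° from the strike.
tan δ = tan α / sin β = tan 52° / sin 20° = 1.2799 / 0.3420 = 3.7423
δ = arctan(3.7423) = 75.04°

75.0°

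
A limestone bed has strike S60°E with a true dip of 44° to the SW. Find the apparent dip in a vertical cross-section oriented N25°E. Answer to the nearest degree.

Angle between strike (S60°E) and section (N25°E): β = 85°.
tan(apparent dip) = tan 44° · sin 85° = 0.9620
α = arctan(0.9620) = 43.89°

44°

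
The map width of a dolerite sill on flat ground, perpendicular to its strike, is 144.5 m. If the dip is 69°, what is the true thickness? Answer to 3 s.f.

True thickness t = w · sin(dip) = 144.5 × sin 69°
t = 144.5 × 0.9336 = 134.902 m

135 m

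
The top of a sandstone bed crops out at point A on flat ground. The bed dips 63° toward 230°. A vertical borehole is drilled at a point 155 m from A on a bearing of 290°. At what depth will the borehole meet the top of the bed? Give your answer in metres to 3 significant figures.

The hole lies 60° from the dip direction, so the down-dip offset is 155 × cos 60° = 77.50 m.
Depth = down-dip offset × tan(dip) = 77.50 × tan 63° = 77.50 × 1.9626
Depth = 152.10 m

152 m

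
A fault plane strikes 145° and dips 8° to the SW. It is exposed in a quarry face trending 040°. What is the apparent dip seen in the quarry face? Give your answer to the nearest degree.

8°

The section lies 75° from the strike.
tan(apparent dip) = tan 8° · sin 75° = 0.1358
α = arctan(0.1358) = 7.73°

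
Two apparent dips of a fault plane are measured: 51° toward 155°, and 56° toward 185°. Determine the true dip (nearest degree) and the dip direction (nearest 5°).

true dip 56°, dip direction 190°

Represent each trace as a vector plunging at its apparent dip toward its trend (east-north-up frame): v₁ = (0.266, -0.570, -0.777), v₂ = (-0.049, -0.557, -0.829).
The plane normal is n = v₁ × v₂ ∝ (-0.040, -0.258, 0.176).
True dip = arccos(n_z / |n|) = arccos(0.5584) = 56.1°.
The horizontal component of n points toward azimuth atan2(n_x, n_y) = 189°, the dip direction.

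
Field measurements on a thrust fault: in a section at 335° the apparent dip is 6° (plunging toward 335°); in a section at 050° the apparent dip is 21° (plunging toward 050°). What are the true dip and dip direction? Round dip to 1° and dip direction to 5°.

Represent each trace as a vector plunging at its apparent dip toward its trend (east-north-up frame): v₁ = (-0.420, 0.901, -0.105), v₂ = (0.715, 0.600, -0.358).
Cross product v₁ × v₂ gives the pole to the plane: n ∝ (0.260, 0.225, 0.897).
True dip = arccos(n_z / |n|) = arccos(0.9336) = 21.0°.
Dip direction = atan2(0.260, 0.225) = 49° (azimuth of n's horizontal projection).

true dip 21°, dip direction 050°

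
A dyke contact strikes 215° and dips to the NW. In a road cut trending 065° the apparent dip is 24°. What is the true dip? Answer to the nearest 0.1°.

The section is 30° from the strike.
tan δ = tan α / sin β = tan 24° / sin 30° = 0.4452 / 0.5000 = 0.8905
δ = arctan(0.8905) = 41.68°

41.7°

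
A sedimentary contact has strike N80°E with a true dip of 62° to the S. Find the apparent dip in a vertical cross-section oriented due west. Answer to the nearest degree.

18°

The section lies 10° from the strike.
tan(apparent dip) = tan 62° · sin 10° = 0.3266
apparent dip = arctan 0.3266 = 18.09°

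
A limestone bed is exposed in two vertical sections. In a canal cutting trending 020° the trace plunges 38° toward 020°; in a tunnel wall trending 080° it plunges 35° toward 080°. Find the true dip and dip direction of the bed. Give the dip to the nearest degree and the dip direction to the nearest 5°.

The two traces are lines in the plane: v₁ = (sin 20°·cos 38°, cos 20°·cos 38°, −sin 38°), v₂ = (sin 80°·cos 35°, cos 80°·cos 35°, −sin 35°).
n = v₁ × v₂ = (0.337, 0.342, 0.559) (taken with n_z > 0).
True dip = arccos(n_z / |n|) = arccos(0.7585) = 40.7°.
Dip direction = azimuth of (n_x, n_y) = atan2(0.337, 0.342) = 45°.

true dip 41°, dip direction 045°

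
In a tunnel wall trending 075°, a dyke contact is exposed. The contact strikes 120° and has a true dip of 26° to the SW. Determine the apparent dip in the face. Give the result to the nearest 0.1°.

The section lies 45° from the strike.
tan α = tan 26° × sin 45° = 0.4877 × 0.7071 = 0.3449
apparent dip = arctan 0.3449 = 19.03°

19.0°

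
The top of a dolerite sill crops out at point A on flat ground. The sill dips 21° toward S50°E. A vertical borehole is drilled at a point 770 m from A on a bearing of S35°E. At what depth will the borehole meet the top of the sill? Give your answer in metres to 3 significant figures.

The hole lies 15° from the dip direction, so the down-dip offset is 770 × cos 15° = 743.76 m.
Depth = down-dip offset × tan(dip) = 743.76 × tan 21° = 743.76 × 0.3839
Depth = 285.50 m

286 m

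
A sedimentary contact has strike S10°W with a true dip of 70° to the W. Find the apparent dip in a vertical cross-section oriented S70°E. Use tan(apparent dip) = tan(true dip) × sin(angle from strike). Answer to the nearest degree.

70°

Angle between strike (S10°W) and section (S70°E): β = 80°.
tan α = tan 70° × sin 80° = 2.7475 × 0.9848 = 2.7057
apparent dip = arctan 2.7057 = 69.72°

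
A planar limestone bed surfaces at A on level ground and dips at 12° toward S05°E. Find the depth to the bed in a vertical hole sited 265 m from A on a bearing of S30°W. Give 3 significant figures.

The hole lies 35° from the dip direction, so the down-dip offset is 265 × cos 35° = 217.08 m.
Depth = down-dip offset × tan(dip) = 217.08 × tan 12° = 217.08 × 0.2126
Depth = 46.14 m

46.1 m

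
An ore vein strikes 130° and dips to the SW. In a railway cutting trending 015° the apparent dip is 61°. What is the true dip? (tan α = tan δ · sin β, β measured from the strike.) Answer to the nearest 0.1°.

β = acute angle between strike 130° and section 015° = 65°.
tan δ = tan α / sin β = tan 61° / sin 65° = 1.8040 / 0.9063 = 1.9905
true dip = arctan 1.9905 = 63.33°

63.3°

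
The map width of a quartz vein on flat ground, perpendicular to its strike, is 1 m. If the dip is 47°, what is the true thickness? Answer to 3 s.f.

0.731 m

True thickness t = w · sin(dip) = 1 × sin 47°
t = 1 × 0.7314 = 0.731 m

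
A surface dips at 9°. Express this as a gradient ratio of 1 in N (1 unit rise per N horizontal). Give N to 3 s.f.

1 : N means tan θ = 1/N, so N = 1/tan 9° = 1/0.1584

1 in 6.31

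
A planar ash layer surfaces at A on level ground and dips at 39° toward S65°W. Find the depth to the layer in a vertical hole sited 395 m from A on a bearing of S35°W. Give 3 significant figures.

The hole lies 30° from the dip direction, so the down-dip offset is 395 × cos 30° = 342.08 m.
Depth = down-dip offset × tan(dip) = 342.08 × tan 39° = 342.08 × 0.8098
Depth = 277.01 m

277 m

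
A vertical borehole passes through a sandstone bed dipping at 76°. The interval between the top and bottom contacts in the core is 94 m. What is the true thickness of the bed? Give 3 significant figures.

True thickness t = h · cos(dip) = 94 × cos 76°
t = 94 × 0.2419 = 22.741 m

22.7 m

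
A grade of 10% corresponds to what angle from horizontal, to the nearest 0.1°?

tan θ = 10/100 = 0.1000
θ = arctan(0.1000) = 5.71°

5.7°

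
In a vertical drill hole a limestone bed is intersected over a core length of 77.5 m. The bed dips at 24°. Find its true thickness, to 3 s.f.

True thickness t = h · cos(dip) = 77.5 × cos 24°
t = 77.5 × 0.9135 = 70.800 m

70.8 m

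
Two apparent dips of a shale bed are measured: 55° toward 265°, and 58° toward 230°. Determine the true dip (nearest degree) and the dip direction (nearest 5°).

Each apparent-dip line lies in the plane. As unit vectors (x east, y north, z up), v₁ plunges 55°→265° and v₂ plunges 58°→230°.
Cross product v₁ × v₂ gives the pole to the plane: n ∝ (-0.237, -0.152, 0.174).
Dip δ = arctan(|n_h|/n_z) = arctan(0.281/0.174) = 58.2°.
Dip direction = azimuth of (n_x, n_y) = atan2(-0.237, -0.152) = 237°.

true dip 58°, dip direction 235°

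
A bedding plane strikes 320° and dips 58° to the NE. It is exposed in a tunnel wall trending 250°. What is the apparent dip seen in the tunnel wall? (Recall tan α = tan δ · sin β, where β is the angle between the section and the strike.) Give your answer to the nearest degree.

56°

The strike is 320° and the section trends 250°; the acute angle between them is β = 70°.
tan(apparent dip) = tan 58° · sin 70° = 1.5038
α = arctan(1.5038) = 56.38°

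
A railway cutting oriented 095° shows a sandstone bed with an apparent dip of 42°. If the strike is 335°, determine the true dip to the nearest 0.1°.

The section is 60° from the strike.
tan(true dip) = tan 42° / sin 60° = 1.0397
δ = arctan(1.0397) = 46.11°

46.1°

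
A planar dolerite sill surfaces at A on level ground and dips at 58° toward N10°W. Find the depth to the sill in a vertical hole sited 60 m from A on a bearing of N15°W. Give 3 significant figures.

95.7 m

The hole lies 5° from the dip direction, so the down-dip offset is 60 × cos 5° = 59.77 m.
Depth = down-dip offset × tan(dip) = 59.77 × tan 58° = 59.77 × 1.6003
Depth = 95.65 m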